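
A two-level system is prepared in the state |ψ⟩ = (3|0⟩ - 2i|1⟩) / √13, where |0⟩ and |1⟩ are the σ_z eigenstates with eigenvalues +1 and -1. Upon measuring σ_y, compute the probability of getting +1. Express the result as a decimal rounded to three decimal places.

|+y⟩ = (|0⟩ + i|1⟩)/√2, so ⟨+y|ψ⟩ = (1) / (√2·√13).
P = |1|² / 26 = 1/26.

0.038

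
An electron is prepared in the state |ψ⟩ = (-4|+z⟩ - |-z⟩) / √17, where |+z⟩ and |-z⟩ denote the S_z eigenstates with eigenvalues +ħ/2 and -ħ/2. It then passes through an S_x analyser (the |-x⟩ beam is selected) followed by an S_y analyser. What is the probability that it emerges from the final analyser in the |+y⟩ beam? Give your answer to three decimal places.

First analyser (S_x): P(|-x⟩) = |⟨-x|ψ⟩|² = 9/34.
After stage 1 the state is |-x⟩; P(|+y⟩) = |⟨+y|-x⟩|² = 1/2.
Joint probability = 9/34 × 1/2 = 0.132.

0.132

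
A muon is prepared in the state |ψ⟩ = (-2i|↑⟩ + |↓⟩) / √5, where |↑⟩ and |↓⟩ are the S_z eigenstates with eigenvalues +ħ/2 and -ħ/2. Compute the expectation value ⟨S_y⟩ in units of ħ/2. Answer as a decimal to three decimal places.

0.800

⟨σ_y⟩ = 2 Im(a* b)/(|a|²+|b|²) with a = -2i, b = 1.
a* b = 2i, so ⟨σ_y⟩ = 4/5.
⟨S_y⟩ = (ħ/2)·⟨σ_y⟩.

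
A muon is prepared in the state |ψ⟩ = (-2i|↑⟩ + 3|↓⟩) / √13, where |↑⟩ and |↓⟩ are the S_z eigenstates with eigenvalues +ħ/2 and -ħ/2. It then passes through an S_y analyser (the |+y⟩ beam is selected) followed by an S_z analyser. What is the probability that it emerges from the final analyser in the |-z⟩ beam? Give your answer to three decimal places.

First analyser (S_y): P(|+y⟩) = |⟨+y|ψ⟩|² = 25/26.
After stage 1 the state is |+y⟩; P(|-z⟩) = |⟨-z|+y⟩|² = 1/2.
Joint probability = 25/26 × 1/2 = 0.481.

0.481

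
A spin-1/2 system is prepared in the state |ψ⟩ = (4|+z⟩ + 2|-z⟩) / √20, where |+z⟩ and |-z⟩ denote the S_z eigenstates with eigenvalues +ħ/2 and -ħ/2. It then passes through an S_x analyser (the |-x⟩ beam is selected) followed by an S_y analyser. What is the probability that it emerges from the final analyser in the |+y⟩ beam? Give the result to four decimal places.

0.0500

First analyser (S_x): P(|-x⟩) = |⟨-x|ψ⟩|² = 4/40.
After stage 1 the state is |-x⟩; P(|+y⟩) = |⟨+y|-x⟩|² = 1/2.
Joint probability = 4/40 × 1/2 = 0.0500.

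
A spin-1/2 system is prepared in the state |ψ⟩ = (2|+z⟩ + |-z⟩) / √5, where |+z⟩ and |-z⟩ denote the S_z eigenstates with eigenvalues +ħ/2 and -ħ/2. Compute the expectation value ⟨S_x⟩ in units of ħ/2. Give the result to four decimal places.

⟨σ_x⟩ = 2 Re(a* b)/(|a|²+|b|²) with a = 2, b = 1.
a* b = 2, so ⟨σ_x⟩ = 4/5.
⟨S_x⟩ = (ħ/2)·⟨σ_x⟩.

0.8000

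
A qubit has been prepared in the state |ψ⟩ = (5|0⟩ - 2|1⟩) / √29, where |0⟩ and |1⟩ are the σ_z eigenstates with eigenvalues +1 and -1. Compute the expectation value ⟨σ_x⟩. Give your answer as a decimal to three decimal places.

⟨σ_x⟩ = 2 Re(a* b)/(|a|²+|b|²) with a = 5, b = -2.
a* b = -10, so ⟨σ_x⟩ = -20/29.

-0.690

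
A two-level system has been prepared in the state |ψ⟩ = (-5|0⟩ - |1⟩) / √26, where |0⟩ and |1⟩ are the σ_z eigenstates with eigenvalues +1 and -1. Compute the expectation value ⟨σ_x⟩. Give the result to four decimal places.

⟨σ_x⟩ = 2 Re(a* b)/(|a|²+|b|²) with a = -5, b = -1.
a* b = 5, so ⟨σ_x⟩ = 10/26.

0.3846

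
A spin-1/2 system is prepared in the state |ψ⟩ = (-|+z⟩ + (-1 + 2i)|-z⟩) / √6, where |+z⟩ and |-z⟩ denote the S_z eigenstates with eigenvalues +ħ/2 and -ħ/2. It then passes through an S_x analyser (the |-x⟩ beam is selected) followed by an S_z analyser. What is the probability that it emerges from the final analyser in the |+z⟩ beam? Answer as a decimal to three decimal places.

First analyser (S_x): P(|-x⟩) = |⟨-x|ψ⟩|² = 4/12.
After stage 1 the state is |-x⟩; P(|+z⟩) = |⟨+z|-x⟩|² = 1/2.
Joint probability = 4/12 × 1/2 = 0.167.

0.167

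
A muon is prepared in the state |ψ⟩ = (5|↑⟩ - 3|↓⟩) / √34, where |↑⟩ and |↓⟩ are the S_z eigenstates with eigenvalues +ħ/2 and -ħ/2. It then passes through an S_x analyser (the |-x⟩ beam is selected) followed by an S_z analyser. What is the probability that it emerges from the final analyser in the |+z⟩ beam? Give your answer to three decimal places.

First analyser (S_x): P(|-x⟩) = |⟨-x|ψ⟩|² = 64/68.
After stage 1 the state is |-x⟩; P(|+z⟩) = |⟨+z|-x⟩|² = 1/2.
Joint probability = 64/68 × 1/2 = 0.471.

0.471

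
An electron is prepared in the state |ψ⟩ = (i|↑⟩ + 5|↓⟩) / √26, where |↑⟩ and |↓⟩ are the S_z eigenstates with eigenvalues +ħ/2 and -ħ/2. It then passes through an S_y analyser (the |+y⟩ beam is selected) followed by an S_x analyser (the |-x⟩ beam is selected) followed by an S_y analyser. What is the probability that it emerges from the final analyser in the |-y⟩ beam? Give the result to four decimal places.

0.0769

First analyser (S_y): P(|+y⟩) = |⟨+y|ψ⟩|² = 16/52.
After stage 1 the state is |+y⟩; P(|-x⟩) = |⟨-x|+y⟩|² = 1/2.
After stage 2 the state is |-x⟩; P(|-y⟩) = |⟨-y|-x⟩|² = 1/2.
Joint probability = 16/52 × 1/2 × 1/2 = 0.0769.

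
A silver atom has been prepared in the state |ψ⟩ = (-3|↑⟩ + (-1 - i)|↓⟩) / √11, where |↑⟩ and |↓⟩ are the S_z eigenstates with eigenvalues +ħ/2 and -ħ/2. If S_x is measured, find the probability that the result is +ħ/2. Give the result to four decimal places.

|+x⟩ = (|↑⟩ + |↓⟩)/√2, so ⟨+x|ψ⟩ = (-4 - i) / (√2·√11).
P = |-4 - i|² / 22 = 17/22.

0.7727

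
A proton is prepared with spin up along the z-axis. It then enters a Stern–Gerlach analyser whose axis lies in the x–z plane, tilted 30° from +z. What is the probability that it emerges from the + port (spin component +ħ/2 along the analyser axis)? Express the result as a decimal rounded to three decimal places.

For spin-½, the probability of finding spin-up along an axis at angle θ to the initial spin direction is cos²(θ/2); spin-down is sin²(θ/2).
θ = 30°, so P = cos²(15°) ≈ 0.933.

0.933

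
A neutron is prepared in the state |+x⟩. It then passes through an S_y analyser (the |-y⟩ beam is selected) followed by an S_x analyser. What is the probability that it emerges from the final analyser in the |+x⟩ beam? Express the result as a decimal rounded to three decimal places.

First analyser (S_y): from |+x⟩, P(|-y⟩) = 1/2.
After stage 1 the state is |-y⟩; P(|+x⟩) = |⟨+x|-y⟩|² = 1/2.
Joint probability = 1/2 × 1/2 = 0.250.

0.250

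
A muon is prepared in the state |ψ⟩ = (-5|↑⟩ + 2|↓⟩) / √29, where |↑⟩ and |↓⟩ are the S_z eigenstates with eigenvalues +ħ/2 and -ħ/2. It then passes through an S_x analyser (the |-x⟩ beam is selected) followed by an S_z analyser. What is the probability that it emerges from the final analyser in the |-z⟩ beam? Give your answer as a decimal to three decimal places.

0.422

First analyser (S_x): P(|-x⟩) = |⟨-x|ψ⟩|² = 49/58.
After stage 1 the state is |-x⟩; P(|-z⟩) = |⟨-z|-x⟩|² = 1/2.
Joint probability = 49/58 × 1/2 = 0.422.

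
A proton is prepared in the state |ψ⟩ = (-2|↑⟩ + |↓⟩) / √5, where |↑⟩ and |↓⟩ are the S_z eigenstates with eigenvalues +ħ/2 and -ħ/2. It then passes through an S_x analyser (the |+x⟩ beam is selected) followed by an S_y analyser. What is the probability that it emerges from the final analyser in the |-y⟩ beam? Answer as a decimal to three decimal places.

First analyser (S_x): P(|+x⟩) = |⟨+x|ψ⟩|² = 1/10.
After stage 1 the state is |+x⟩; P(|-y⟩) = |⟨-y|+x⟩|² = 1/2.
Joint probability = 1/10 × 1/2 = 0.050.

0.050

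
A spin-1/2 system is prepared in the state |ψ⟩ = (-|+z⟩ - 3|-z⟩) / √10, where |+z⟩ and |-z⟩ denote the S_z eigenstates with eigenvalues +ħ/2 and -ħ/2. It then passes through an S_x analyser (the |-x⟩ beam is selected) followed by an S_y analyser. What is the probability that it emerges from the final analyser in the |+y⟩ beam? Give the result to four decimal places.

First analyser (S_x): P(|-x⟩) = |⟨-x|ψ⟩|² = 4/20.
After stage 1 the state is |-x⟩; P(|+y⟩) = |⟨+y|-x⟩|² = 1/2.
Joint probability = 4/20 × 1/2 = 0.1000.

0.1000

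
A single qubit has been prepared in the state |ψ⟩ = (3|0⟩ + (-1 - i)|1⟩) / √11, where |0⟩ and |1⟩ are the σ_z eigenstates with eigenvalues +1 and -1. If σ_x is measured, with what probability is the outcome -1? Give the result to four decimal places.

|-x⟩ = (|0⟩ - |1⟩)/√2, so ⟨-x|ψ⟩ = (4 + i) / (√2·√11).
P = |4 + i|² / 22 = 17/22.

0.7727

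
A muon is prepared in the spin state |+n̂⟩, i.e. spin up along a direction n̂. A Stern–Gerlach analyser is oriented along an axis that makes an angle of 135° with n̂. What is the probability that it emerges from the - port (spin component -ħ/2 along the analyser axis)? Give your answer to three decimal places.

For spin-½, the probability of finding spin-up along an axis at angle θ to the initial spin direction is cos²(θ/2); spin-down is sin²(θ/2).
θ = 135°, so P = sin²(67.5°) ≈ 0.854.

0.854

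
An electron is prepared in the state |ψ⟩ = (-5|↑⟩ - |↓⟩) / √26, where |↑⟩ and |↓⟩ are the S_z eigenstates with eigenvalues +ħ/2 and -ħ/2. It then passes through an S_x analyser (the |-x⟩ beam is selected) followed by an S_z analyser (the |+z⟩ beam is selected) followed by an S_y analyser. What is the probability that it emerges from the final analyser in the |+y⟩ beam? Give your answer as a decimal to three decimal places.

0.077

First analyser (S_x): P(|-x⟩) = |⟨-x|ψ⟩|² = 16/52.
After stage 1 the state is |-x⟩; P(|+z⟩) = |⟨+z|-x⟩|² = 1/2.
After stage 2 the state is |+z⟩; P(|+y⟩) = |⟨+y|+z⟩|² = 1/2.
Joint probability = 16/52 × 1/2 × 1/2 = 0.077.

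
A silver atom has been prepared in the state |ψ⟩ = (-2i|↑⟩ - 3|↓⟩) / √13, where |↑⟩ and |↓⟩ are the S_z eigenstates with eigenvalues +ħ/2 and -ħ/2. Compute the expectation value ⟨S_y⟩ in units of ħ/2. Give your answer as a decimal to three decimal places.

⟨σ_y⟩ = 2 Im(a* b)/(|a|²+|b|²) with a = -2i, b = -3.
a* b = -6i, so ⟨σ_y⟩ = -12/13.
⟨S_y⟩ = (ħ/2)·⟨σ_y⟩.

-0.923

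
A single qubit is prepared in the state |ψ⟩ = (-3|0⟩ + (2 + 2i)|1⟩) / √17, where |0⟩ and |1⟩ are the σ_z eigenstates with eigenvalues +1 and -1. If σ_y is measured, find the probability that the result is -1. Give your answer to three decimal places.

0.853

|-y⟩ = (|0⟩ - i|1⟩)/√2, so ⟨-y|ψ⟩ = (-5 + 2i) / (√2·√17).
P = |-5 + 2i|² / 34 = 29/34.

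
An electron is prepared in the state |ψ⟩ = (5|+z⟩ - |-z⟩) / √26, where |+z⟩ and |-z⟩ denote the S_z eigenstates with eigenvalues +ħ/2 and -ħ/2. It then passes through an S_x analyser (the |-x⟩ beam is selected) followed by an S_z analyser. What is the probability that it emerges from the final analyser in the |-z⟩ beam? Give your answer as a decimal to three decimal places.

0.346

First analyser (S_x): P(|-x⟩) = |⟨-x|ψ⟩|² = 36/52.
After stage 1 the state is |-x⟩; P(|-z⟩) = |⟨-z|-x⟩|² = 1/2.
Joint probability = 36/52 × 1/2 = 0.346.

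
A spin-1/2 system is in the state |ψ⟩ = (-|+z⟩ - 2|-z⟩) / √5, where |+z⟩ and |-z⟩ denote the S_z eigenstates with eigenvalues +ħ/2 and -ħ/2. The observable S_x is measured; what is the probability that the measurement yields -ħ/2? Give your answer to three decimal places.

|-x⟩ = (|+z⟩ - |-z⟩)/√2, so ⟨-x|ψ⟩ = (1) / (√2·√5).
P = |1|² / 10 = 1/10.

0.100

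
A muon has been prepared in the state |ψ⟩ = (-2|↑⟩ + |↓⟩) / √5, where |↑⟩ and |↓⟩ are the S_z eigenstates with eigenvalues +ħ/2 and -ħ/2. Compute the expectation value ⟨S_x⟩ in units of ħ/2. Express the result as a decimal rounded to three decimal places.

⟨σ_x⟩ = 2 Re(a* b)/(|a|²+|b|²) with a = -2, b = 1.
a* b = -2, so ⟨σ_x⟩ = -4/5.
⟨S_x⟩ = (ħ/2)·⟨σ_x⟩.

-0.800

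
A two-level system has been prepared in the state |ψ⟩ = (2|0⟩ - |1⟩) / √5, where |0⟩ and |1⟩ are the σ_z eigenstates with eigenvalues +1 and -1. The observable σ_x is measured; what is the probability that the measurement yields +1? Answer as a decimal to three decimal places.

|+x⟩ = (|0⟩ + |1⟩)/√2, so ⟨+x|ψ⟩ = (1) / (√2·√5).
P = |1|² / 10 = 1/10.

0.100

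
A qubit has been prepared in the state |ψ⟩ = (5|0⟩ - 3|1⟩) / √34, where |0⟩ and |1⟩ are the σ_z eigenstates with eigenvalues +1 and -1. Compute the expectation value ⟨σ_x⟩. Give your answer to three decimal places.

⟨σ_x⟩ = 2 Re(a* b)/(|a|²+|b|²) with a = 5, b = -3.
a* b = -15, so ⟨σ_x⟩ = -30/34.

-0.882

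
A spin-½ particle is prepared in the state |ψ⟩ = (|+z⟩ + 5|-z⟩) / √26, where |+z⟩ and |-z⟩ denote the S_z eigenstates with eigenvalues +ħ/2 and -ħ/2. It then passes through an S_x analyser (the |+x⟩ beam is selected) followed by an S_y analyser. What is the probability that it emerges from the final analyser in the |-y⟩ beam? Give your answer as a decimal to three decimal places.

First analyser (S_x): P(|+x⟩) = |⟨+x|ψ⟩|² = 36/52.
After stage 1 the state is |+x⟩; P(|-y⟩) = |⟨-y|+x⟩|² = 1/2.
Joint probability = 36/52 × 1/2 = 0.346.

0.346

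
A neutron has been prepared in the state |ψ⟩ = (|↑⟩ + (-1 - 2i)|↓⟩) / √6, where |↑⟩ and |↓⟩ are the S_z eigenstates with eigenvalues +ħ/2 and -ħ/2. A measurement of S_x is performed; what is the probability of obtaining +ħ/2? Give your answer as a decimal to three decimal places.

|+x⟩ = (|↑⟩ + |↓⟩)/√2, so ⟨+x|ψ⟩ = (-2i) / (√2·√6).
P = |-2i|² / 12 = 4/12.

0.333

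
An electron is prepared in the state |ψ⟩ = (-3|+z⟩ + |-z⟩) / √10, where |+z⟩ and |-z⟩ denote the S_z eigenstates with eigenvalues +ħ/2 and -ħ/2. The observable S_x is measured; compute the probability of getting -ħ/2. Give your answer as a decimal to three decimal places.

|-x⟩ = (|+z⟩ - |-z⟩)/√2, so ⟨-x|ψ⟩ = (-4) / (√2·√10).
P = |-4|² / 20 = 16/20.

0.800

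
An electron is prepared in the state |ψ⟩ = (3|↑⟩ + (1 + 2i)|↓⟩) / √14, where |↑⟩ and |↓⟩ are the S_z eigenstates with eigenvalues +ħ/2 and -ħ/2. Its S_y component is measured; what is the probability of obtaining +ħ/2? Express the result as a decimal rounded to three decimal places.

|+y⟩ = (|↑⟩ + i|↓⟩)/√2, so ⟨+y|ψ⟩ = (5 - i) / (√2·√14).
P = |5 - i|² / 28 = 26/28.

0.929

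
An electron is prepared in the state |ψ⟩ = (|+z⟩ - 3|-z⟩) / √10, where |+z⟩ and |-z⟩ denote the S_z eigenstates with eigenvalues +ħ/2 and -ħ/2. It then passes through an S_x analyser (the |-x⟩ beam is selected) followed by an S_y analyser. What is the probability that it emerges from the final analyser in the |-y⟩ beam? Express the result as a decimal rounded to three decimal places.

First analyser (S_x): P(|-x⟩) = |⟨-x|ψ⟩|² = 16/20.
After stage 1 the state is |-x⟩; P(|-y⟩) = |⟨-y|-x⟩|² = 1/2.
Joint probability = 16/20 × 1/2 = 0.400.

0.400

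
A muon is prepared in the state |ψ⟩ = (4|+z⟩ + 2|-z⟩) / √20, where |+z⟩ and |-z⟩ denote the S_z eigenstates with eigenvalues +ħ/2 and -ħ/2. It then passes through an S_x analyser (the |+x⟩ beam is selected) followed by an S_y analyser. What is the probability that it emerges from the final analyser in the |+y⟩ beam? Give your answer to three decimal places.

0.450

First analyser (S_x): P(|+x⟩) = |⟨+x|ψ⟩|² = 36/40.
After stage 1 the state is |+x⟩; P(|+y⟩) = |⟨+y|+x⟩|² = 1/2.
Joint probability = 36/40 × 1/2 = 0.450.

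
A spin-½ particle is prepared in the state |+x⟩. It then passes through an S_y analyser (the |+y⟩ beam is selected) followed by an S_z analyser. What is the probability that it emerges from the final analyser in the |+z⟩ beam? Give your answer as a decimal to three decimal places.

First analyser (S_y): from |+x⟩, P(|+y⟩) = 1/2.
After stage 1 the state is |+y⟩; P(|+z⟩) = |⟨+z|+y⟩|² = 1/2.
Joint probability = 1/2 × 1/2 = 0.250.

0.250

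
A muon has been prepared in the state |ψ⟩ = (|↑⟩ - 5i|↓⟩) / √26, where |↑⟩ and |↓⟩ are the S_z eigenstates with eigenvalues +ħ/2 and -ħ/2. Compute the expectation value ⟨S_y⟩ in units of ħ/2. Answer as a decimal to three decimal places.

⟨σ_y⟩ = 2 Im(a* b)/(|a|²+|b|²) with a = 1, b = -5i.
a* b = -5i, so ⟨σ_y⟩ = -10/26.
⟨S_y⟩ = (ħ/2)·⟨σ_y⟩.

-0.385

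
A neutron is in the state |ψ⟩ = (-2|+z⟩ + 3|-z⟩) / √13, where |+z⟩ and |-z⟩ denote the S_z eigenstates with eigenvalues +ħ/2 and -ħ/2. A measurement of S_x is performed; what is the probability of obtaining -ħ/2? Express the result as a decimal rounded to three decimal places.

|-x⟩ = (|+z⟩ - |-z⟩)/√2, so ⟨-x|ψ⟩ = (-5) / (√2·√13).
P = |-5|² / 26 = 25/26.

0.962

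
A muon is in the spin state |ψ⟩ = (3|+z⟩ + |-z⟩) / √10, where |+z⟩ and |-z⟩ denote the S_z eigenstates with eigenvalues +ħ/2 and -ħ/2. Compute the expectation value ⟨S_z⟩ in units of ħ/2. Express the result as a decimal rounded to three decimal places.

0.800

⟨σ_z⟩ = |a|² - |b|² divided by |a|²+|b|², with a, b the |+z⟩, |-z⟩ amplitudes.
= (9 - 1)/10 = 8/10.
⟨S_z⟩ = (ħ/2)·⟨σ_z⟩.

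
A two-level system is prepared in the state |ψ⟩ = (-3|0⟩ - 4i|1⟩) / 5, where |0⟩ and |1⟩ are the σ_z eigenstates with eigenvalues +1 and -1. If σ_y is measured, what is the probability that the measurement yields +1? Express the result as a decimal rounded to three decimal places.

|+y⟩ = (|0⟩ + i|1⟩)/√2, so ⟨+y|ψ⟩ = (-7) / (√2·5).
P = |-7|² / 50 = 49/50.

0.980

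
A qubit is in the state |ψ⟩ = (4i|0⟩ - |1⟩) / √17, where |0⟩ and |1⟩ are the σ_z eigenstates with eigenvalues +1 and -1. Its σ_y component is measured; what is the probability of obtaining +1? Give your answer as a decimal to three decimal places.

|+y⟩ = (|0⟩ + i|1⟩)/√2, so ⟨+y|ψ⟩ = (5i) / (√2·√17).
P = |5i|² / 34 = 25/34.

0.735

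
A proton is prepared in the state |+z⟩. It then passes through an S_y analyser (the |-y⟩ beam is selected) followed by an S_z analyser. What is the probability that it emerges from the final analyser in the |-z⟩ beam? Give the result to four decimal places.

0.2500

First analyser (S_y): from |+z⟩, P(|-y⟩) = 1/2.
After stage 1 the state is |-y⟩; P(|-z⟩) = |⟨-z|-y⟩|² = 1/2.
Joint probability = 1/2 × 1/2 = 0.2500.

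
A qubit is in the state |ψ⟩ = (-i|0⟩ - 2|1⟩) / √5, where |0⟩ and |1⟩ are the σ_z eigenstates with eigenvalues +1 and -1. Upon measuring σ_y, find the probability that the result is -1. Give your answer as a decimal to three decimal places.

|-y⟩ = (|0⟩ - i|1⟩)/√2, so ⟨-y|ψ⟩ = (-3i) / (√2·√5).
P = |-3i|² / 10 = 9/10.

0.900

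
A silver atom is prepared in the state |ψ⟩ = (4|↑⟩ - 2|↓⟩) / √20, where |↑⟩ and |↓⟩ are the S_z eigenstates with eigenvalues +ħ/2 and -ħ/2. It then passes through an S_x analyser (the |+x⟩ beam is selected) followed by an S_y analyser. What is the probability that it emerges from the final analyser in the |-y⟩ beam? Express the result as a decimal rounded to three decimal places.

First analyser (S_x): P(|+x⟩) = |⟨+x|ψ⟩|² = 4/40.
After stage 1 the state is |+x⟩; P(|-y⟩) = |⟨-y|+x⟩|² = 1/2.
Joint probability = 4/40 × 1/2 = 0.050.

0.050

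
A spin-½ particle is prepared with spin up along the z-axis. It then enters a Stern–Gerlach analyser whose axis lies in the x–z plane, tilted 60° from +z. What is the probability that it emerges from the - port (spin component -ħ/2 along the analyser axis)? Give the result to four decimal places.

For spin-½, the probability of finding spin-up along an axis at angle θ to the initial spin direction is cos²(θ/2); spin-down is sin²(θ/2).
θ = 60°, so P = sin²(30°) ≈ 0.2500.

0.2500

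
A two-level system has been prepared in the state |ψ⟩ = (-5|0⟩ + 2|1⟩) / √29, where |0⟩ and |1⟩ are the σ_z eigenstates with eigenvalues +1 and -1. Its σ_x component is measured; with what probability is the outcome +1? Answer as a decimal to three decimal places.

0.155

|+x⟩ = (|0⟩ + |1⟩)/√2, so ⟨+x|ψ⟩ = (-3) / (√2·√29).
P = |-3|² / 58 = 9/58.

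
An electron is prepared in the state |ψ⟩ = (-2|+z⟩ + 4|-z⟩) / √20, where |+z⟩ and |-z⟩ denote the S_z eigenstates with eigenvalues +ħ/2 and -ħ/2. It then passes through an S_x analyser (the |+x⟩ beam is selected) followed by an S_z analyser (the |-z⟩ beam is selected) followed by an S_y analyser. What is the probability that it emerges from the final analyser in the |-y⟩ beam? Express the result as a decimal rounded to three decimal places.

0.025

First analyser (S_x): P(|+x⟩) = |⟨+x|ψ⟩|² = 4/40.
After stage 1 the state is |+x⟩; P(|-z⟩) = |⟨-z|+x⟩|² = 1/2.
After stage 2 the state is |-z⟩; P(|-y⟩) = |⟨-y|-z⟩|² = 1/2.
Joint probability = 4/40 × 1/2 × 1/2 = 0.025.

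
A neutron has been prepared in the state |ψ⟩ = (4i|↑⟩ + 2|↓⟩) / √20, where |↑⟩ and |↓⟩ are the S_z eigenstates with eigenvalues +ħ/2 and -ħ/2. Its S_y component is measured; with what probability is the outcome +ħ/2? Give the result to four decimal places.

0.1000

|+y⟩ = (|↑⟩ + i|↓⟩)/√2, so ⟨+y|ψ⟩ = (2i) / (√2·√20).
P = |2i|² / 40 = 4/40.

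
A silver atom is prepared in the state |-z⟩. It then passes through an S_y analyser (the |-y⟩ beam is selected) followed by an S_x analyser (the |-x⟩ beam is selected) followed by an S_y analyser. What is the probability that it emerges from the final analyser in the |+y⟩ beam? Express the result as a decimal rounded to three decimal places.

First analyser (S_y): from |-z⟩, P(|-y⟩) = 1/2.
After stage 1 the state is |-y⟩; P(|-x⟩) = |⟨-x|-y⟩|² = 1/2.
After stage 2 the state is |-x⟩; P(|+y⟩) = |⟨+y|-x⟩|² = 1/2.
Joint probability = 1/2 × 1/2 × 1/2 = 0.125.

0.125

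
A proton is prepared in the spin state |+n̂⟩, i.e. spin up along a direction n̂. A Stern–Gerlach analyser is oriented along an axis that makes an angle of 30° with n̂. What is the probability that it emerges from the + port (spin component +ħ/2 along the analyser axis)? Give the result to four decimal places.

For spin-½, the probability of finding spin-up along an axis at angle θ to the initial spin direction is cos²(θ/2); spin-down is sin²(θ/2).
θ = 30°, so P = cos²(15°) ≈ 0.9330.

0.9330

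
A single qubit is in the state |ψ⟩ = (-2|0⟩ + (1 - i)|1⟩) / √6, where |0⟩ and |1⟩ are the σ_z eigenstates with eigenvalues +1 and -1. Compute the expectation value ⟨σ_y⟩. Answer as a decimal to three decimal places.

⟨σ_y⟩ = 2 Im(a* b)/(|a|²+|b|²) with a = -2, b = (1 - i).
a* b = (-2 + 2i), so ⟨σ_y⟩ = 4/6.

0.667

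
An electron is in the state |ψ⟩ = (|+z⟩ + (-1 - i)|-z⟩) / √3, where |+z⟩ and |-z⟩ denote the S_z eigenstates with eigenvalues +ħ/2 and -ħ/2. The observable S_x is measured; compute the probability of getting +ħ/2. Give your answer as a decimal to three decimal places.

|+x⟩ = (|+z⟩ + |-z⟩)/√2, so ⟨+x|ψ⟩ = (-i) / (√2·√3).
P = |-i|² / 6 = 1/6.

0.167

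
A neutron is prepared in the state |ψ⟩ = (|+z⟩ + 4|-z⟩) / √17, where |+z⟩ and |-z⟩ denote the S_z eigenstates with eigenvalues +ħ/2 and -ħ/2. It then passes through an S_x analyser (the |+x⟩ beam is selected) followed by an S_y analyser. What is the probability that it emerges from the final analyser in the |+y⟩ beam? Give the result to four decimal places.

0.3676

First analyser (S_x): P(|+x⟩) = |⟨+x|ψ⟩|² = 25/34.
After stage 1 the state is |+x⟩; P(|+y⟩) = |⟨+y|+x⟩|² = 1/2.
Joint probability = 25/34 × 1/2 = 0.3676.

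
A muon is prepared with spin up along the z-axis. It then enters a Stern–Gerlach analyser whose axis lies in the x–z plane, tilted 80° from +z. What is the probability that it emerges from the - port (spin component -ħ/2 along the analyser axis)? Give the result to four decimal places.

0.4132

For spin-½, the probability of finding spin-up along an axis at angle θ to the initial spin direction is cos²(θ/2); spin-down is sin²(θ/2).
θ = 80°, so P = sin²(40°) ≈ 0.4132.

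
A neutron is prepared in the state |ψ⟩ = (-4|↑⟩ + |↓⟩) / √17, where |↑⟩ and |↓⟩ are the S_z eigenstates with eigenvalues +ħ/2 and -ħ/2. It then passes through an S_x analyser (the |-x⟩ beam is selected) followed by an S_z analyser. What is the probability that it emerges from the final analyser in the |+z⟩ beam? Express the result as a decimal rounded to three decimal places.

First analyser (S_x): P(|-x⟩) = |⟨-x|ψ⟩|² = 25/34.
After stage 1 the state is |-x⟩; P(|+z⟩) = |⟨+z|-x⟩|² = 1/2.
Joint probability = 25/34 × 1/2 = 0.368.

0.368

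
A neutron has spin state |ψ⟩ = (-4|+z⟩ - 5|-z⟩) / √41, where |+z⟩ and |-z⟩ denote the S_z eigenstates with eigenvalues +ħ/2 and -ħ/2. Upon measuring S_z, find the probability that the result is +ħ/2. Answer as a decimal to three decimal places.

0.390

The +ħ/2 outcome corresponds to |+z⟩. Its amplitude in |ψ⟩ is -4/√41.
P = |-4|² / 41 = 16/41.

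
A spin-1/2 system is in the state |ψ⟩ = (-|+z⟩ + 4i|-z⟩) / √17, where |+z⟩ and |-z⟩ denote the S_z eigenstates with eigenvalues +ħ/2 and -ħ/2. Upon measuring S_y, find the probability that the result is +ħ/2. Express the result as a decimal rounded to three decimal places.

0.265

|+y⟩ = (|+z⟩ + i|-z⟩)/√2, so ⟨+y|ψ⟩ = (3) / (√2·√17).
P = |3|² / 34 = 9/34.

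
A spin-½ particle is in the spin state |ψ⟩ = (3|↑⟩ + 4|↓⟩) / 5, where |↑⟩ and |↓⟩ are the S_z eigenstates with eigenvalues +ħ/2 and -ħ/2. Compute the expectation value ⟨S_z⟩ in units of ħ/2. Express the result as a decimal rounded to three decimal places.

⟨σ_z⟩ = |a|² - |b|² divided by |a|²+|b|², with a, b the |↑⟩, |↓⟩ amplitudes.
= (9 - 16)/25 = -7/25.
⟨S_z⟩ = (ħ/2)·⟨σ_z⟩.

-0.280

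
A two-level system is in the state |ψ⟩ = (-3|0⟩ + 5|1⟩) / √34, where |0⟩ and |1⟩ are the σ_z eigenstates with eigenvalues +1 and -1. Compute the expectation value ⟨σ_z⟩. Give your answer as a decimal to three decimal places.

⟨σ_z⟩ = |a|² - |b|² divided by |a|²+|b|², with a, b the |0⟩, |1⟩ amplitudes.
= (9 - 25)/34 = -16/34.

-0.471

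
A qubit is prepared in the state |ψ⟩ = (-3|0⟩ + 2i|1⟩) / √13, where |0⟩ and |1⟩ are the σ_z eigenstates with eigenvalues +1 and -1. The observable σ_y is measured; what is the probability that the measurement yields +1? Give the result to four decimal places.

|+y⟩ = (|0⟩ + i|1⟩)/√2, so ⟨+y|ψ⟩ = (-1) / (√2·√13).
P = |-1|² / 26 = 1/26.

0.0385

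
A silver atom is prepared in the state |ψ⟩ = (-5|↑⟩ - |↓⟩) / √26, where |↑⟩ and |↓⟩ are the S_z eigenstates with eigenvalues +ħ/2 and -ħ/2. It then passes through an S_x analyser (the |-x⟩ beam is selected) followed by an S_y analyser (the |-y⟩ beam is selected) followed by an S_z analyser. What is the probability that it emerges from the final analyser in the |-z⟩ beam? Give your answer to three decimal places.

First analyser (S_x): P(|-x⟩) = |⟨-x|ψ⟩|² = 16/52.
After stage 1 the state is |-x⟩; P(|-y⟩) = |⟨-y|-x⟩|² = 1/2.
After stage 2 the state is |-y⟩; P(|-z⟩) = |⟨-z|-y⟩|² = 1/2.
Joint probability = 16/52 × 1/2 × 1/2 = 0.077.

0.077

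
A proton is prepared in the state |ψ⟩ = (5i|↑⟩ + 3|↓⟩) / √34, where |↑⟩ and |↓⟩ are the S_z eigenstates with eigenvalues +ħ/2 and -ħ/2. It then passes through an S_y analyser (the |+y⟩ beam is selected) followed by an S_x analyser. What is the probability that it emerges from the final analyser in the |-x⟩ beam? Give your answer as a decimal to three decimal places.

First analyser (S_y): P(|+y⟩) = |⟨+y|ψ⟩|² = 4/68.
After stage 1 the state is |+y⟩; P(|-x⟩) = |⟨-x|+y⟩|² = 1/2.
Joint probability = 4/68 × 1/2 = 0.029.

0.029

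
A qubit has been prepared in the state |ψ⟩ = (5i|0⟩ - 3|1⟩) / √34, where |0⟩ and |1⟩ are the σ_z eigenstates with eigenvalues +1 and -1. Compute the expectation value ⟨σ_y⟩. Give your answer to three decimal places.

⟨σ_y⟩ = 2 Im(a* b)/(|a|²+|b|²) with a = 5i, b = -3.
a* b = 15i, so ⟨σ_y⟩ = 30/34.

0.882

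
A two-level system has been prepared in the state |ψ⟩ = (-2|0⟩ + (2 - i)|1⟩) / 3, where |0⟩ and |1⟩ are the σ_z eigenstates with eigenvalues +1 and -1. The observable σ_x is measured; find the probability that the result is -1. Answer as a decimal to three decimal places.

|-x⟩ = (|0⟩ - |1⟩)/√2, so ⟨-x|ψ⟩ = (-4 + i) / (√2·3).
P = |-4 + i|² / 18 = 17/18.

0.944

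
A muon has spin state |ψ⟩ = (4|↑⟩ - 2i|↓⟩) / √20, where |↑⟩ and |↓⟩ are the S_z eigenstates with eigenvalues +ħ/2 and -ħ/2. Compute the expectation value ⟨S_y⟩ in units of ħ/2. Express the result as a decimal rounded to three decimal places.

-0.800

⟨σ_y⟩ = 2 Im(a* b)/(|a|²+|b|²) with a = 4, b = -2i.
a* b = -8i, so ⟨σ_y⟩ = -16/20.
⟨S_y⟩ = (ħ/2)·⟨σ_y⟩.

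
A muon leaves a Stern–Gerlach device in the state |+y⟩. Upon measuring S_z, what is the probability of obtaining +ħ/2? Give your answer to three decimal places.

In the S_z basis, |+y⟩ = (|↑⟩ + i|↓⟩)/√2 and |+z⟩ = |↑⟩.
|⟨+z|+y⟩|² = 1/2.

0.500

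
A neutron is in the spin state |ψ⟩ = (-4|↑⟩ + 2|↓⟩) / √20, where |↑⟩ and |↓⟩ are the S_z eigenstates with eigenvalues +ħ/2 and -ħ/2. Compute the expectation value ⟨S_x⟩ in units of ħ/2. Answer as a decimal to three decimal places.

-0.800

⟨σ_x⟩ = 2 Re(a* b)/(|a|²+|b|²) with a = -4, b = 2.
a* b = -8, so ⟨σ_x⟩ = -16/20.
⟨S_x⟩ = (ħ/2)·⟨σ_x⟩.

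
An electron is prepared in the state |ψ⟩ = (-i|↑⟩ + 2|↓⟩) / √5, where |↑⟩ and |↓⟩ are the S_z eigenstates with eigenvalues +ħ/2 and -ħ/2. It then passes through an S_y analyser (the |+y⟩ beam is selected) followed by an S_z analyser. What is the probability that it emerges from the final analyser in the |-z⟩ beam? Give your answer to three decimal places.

First analyser (S_y): P(|+y⟩) = |⟨+y|ψ⟩|² = 9/10.
After stage 1 the state is |+y⟩; P(|-z⟩) = |⟨-z|+y⟩|² = 1/2.
Joint probability = 9/10 × 1/2 = 0.450.

0.450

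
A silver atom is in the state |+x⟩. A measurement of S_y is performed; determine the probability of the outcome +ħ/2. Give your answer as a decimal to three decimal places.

In the S_z basis, |+x⟩ = (|+z⟩ + |-z⟩)/√2 and |+y⟩ = (|+z⟩ + i|-z⟩)/√2.
|⟨+y|+x⟩|² = 1/2.

0.500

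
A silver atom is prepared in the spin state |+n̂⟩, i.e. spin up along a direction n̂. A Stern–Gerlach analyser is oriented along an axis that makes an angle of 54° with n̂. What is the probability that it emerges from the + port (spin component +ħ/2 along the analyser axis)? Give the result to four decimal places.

0.7939

For spin-½, the probability of finding spin-up along an axis at angle θ to the initial spin direction is cos²(θ/2); spin-down is sin²(θ/2).
θ = 54°, so P = cos²(27°) ≈ 0.7939.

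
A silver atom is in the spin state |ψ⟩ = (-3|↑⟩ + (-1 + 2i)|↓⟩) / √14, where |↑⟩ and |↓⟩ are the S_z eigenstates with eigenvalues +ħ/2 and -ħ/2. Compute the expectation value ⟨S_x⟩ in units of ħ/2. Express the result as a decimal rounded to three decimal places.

⟨σ_x⟩ = 2 Re(a* b)/(|a|²+|b|²) with a = -3, b = (-1 + 2i).
a* b = (3 - 6i), so ⟨σ_x⟩ = 6/14.
⟨S_x⟩ = (ħ/2)·⟨σ_x⟩.

0.429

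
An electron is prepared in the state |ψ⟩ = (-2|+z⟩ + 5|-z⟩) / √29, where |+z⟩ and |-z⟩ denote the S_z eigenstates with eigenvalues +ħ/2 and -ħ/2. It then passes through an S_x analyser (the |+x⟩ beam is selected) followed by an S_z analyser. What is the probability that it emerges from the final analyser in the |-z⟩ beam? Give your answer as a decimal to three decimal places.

First analyser (S_x): P(|+x⟩) = |⟨+x|ψ⟩|² = 9/58.
After stage 1 the state is |+x⟩; P(|-z⟩) = |⟨-z|+x⟩|² = 1/2.
Joint probability = 9/58 × 1/2 = 0.078.

0.078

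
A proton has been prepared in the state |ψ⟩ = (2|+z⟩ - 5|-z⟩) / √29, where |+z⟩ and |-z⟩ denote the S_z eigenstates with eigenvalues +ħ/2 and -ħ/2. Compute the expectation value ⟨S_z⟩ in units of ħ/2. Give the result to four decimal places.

-0.7241

⟨σ_z⟩ = |a|² - |b|² divided by |a|²+|b|², with a, b the |+z⟩, |-z⟩ amplitudes.
= (4 - 25)/29 = -21/29.
⟨S_z⟩ = (ħ/2)·⟨σ_z⟩.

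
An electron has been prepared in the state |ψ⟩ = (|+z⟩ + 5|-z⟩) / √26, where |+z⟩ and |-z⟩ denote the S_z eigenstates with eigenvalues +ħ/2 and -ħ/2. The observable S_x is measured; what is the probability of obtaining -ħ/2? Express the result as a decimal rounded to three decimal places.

|-x⟩ = (|+z⟩ - |-z⟩)/√2, so ⟨-x|ψ⟩ = (-4) / (√2·√26).
P = |-4|² / 52 = 16/52.

0.308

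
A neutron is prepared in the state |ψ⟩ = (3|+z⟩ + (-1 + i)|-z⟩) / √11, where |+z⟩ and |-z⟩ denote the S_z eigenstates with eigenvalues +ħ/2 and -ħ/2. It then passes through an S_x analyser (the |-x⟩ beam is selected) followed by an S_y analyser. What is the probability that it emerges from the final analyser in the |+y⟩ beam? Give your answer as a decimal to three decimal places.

First analyser (S_x): P(|-x⟩) = |⟨-x|ψ⟩|² = 17/22.
After stage 1 the state is |-x⟩; P(|+y⟩) = |⟨+y|-x⟩|² = 1/2.
Joint probability = 17/22 × 1/2 = 0.386.

0.386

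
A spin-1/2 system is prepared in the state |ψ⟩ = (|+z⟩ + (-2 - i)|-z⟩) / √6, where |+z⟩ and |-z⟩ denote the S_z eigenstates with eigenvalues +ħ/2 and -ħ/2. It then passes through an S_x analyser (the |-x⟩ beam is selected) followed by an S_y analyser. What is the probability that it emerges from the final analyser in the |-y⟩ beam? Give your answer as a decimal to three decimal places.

First analyser (S_x): P(|-x⟩) = |⟨-x|ψ⟩|² = 10/12.
After stage 1 the state is |-x⟩; P(|-y⟩) = |⟨-y|-x⟩|² = 1/2.
Joint probability = 10/12 × 1/2 = 0.417.

0.417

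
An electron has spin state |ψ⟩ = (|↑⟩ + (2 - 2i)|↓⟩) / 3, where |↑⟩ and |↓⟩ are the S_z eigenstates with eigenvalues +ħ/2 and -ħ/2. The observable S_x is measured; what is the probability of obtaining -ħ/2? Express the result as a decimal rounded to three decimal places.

|-x⟩ = (|↑⟩ - |↓⟩)/√2, so ⟨-x|ψ⟩ = (-1 + 2i) / (√2·3).
P = |-1 + 2i|² / 18 = 5/18.

0.278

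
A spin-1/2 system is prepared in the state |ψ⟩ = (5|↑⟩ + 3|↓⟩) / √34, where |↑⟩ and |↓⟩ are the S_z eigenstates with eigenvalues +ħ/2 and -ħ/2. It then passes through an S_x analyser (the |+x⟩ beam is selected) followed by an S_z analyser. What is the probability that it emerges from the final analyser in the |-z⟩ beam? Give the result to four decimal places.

0.4706

First analyser (S_x): P(|+x⟩) = |⟨+x|ψ⟩|² = 64/68.
After stage 1 the state is |+x⟩; P(|-z⟩) = |⟨-z|+x⟩|² = 1/2.
Joint probability = 64/68 × 1/2 = 0.4706.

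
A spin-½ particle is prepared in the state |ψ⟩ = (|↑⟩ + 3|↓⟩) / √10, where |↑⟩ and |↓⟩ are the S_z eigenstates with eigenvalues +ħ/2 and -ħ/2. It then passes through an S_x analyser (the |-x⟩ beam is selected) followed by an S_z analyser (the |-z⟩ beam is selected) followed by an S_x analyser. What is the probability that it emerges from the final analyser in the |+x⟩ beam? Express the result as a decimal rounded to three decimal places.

0.050

First analyser (S_x): P(|-x⟩) = |⟨-x|ψ⟩|² = 4/20.
After stage 1 the state is |-x⟩; P(|-z⟩) = |⟨-z|-x⟩|² = 1/2.
After stage 2 the state is |-z⟩; P(|+x⟩) = |⟨+x|-z⟩|² = 1/2.
Joint probability = 4/20 × 1/2 × 1/2 = 0.050.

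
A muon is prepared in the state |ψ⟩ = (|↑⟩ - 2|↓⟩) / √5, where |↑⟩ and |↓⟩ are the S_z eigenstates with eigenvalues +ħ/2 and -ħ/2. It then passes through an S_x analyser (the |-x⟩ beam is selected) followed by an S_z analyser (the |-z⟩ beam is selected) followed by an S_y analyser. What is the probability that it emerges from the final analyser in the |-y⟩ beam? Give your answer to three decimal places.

First analyser (S_x): P(|-x⟩) = |⟨-x|ψ⟩|² = 9/10.
After stage 1 the state is |-x⟩; P(|-z⟩) = |⟨-z|-x⟩|² = 1/2.
After stage 2 the state is |-z⟩; P(|-y⟩) = |⟨-y|-z⟩|² = 1/2.
Joint probability = 9/10 × 1/2 × 1/2 = 0.225.

0.225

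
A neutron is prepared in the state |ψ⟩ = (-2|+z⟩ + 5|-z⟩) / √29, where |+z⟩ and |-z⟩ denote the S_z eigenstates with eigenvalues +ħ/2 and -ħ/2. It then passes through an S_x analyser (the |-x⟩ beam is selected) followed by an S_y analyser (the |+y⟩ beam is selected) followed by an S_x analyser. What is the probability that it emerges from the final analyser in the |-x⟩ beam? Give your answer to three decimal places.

0.211

First analyser (S_x): P(|-x⟩) = |⟨-x|ψ⟩|² = 49/58.
After stage 1 the state is |-x⟩; P(|+y⟩) = |⟨+y|-x⟩|² = 1/2.
After stage 2 the state is |+y⟩; P(|-x⟩) = |⟨-x|+y⟩|² = 1/2.
Joint probability = 49/58 × 1/2 × 1/2 = 0.211.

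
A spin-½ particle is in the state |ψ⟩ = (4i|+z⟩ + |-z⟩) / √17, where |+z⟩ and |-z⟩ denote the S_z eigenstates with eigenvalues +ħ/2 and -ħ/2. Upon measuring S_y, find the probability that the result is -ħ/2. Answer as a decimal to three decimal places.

|-y⟩ = (|+z⟩ - i|-z⟩)/√2, so ⟨-y|ψ⟩ = (5i) / (√2·√17).
P = |5i|² / 34 = 25/34.

0.735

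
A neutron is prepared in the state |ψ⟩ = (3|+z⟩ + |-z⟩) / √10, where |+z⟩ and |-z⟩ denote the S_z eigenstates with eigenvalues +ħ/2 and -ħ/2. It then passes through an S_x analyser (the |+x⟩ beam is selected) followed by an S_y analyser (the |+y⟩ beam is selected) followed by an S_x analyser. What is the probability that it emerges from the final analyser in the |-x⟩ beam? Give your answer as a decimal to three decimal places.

0.200

First analyser (S_x): P(|+x⟩) = |⟨+x|ψ⟩|² = 16/20.
After stage 1 the state is |+x⟩; P(|+y⟩) = |⟨+y|+x⟩|² = 1/2.
After stage 2 the state is |+y⟩; P(|-x⟩) = |⟨-x|+y⟩|² = 1/2.
Joint probability = 16/20 × 1/2 × 1/2 = 0.200.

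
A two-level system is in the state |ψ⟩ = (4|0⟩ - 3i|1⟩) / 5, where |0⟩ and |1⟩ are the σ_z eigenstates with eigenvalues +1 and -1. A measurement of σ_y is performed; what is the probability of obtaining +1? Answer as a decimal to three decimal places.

|+y⟩ = (|0⟩ + i|1⟩)/√2, so ⟨+y|ψ⟩ = (1) / (√2·5).
P = |1|² / 50 = 1/50.

0.020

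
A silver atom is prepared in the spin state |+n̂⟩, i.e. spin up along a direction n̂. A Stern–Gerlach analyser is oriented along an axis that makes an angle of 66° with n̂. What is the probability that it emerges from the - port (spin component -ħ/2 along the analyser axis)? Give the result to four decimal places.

For spin-½, the probability of finding spin-up along an axis at angle θ to the initial spin direction is cos²(θ/2); spin-down is sin²(θ/2).
θ = 66°, so P = sin²(33°) ≈ 0.2966.

0.2966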